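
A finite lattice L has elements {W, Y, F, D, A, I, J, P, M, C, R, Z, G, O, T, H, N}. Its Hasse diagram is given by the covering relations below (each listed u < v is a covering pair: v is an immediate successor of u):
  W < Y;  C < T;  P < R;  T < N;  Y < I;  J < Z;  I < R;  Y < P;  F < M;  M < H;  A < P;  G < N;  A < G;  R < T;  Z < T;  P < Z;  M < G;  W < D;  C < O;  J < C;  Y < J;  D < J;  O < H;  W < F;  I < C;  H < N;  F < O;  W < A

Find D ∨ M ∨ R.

Common upper bounds of {D, M, R}: N.
The least among these is N.

N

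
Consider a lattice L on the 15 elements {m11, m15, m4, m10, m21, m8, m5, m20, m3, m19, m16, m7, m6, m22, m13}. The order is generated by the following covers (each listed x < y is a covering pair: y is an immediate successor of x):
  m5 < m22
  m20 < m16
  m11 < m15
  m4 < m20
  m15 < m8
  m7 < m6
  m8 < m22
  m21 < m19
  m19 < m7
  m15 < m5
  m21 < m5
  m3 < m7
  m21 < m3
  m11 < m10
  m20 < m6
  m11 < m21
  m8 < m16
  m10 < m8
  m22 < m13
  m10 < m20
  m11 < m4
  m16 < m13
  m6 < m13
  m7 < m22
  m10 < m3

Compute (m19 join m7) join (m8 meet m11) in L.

m19 ∨ m7 = m7
m8 ∧ m11 = m11
m7 ∨ m11 = m7

m7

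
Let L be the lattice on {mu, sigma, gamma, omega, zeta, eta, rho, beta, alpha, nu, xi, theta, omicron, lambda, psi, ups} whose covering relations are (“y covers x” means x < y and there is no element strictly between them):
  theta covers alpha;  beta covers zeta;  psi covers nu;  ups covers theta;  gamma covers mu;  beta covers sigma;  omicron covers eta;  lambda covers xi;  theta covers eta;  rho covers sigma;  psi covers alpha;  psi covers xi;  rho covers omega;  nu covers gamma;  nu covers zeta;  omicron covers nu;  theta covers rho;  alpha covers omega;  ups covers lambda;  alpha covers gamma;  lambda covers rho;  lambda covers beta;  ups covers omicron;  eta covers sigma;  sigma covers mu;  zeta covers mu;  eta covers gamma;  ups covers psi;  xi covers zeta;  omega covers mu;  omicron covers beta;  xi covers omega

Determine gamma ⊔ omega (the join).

Common upper bounds of {gamma, omega}: alpha, psi, theta, ups.
The least among these is alpha.

alpha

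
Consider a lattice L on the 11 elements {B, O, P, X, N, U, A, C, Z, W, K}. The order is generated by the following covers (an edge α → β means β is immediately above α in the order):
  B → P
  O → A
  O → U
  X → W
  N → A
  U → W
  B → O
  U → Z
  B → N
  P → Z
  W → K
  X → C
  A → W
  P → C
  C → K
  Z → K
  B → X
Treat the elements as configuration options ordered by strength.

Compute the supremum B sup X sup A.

W

Common upper bounds of {B, X, A}: K, W.
The least among these is W.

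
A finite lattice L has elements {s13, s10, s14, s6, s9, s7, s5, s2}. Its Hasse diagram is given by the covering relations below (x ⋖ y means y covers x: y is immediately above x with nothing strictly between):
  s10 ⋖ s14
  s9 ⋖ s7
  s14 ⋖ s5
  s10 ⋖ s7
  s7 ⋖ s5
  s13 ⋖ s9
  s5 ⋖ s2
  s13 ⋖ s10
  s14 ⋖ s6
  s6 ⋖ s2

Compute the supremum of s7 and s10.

Common upper bounds of {s7, s10}: s2, s5, s7.
The least among these is s7.

s7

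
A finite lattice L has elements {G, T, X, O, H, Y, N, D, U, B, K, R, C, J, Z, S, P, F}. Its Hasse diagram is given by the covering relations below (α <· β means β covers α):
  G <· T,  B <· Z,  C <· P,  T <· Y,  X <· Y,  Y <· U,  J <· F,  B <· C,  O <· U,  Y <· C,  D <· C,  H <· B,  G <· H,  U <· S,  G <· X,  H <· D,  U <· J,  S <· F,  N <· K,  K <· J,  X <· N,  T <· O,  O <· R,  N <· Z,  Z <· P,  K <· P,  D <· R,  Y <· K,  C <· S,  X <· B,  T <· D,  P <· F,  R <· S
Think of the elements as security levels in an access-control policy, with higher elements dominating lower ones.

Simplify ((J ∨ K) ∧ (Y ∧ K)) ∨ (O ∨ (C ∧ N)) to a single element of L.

U

J ∨ K = J
Y ∧ K = Y
J ∧ Y = Y
C ∧ N = X
O ∨ X = U
Y ∨ U = U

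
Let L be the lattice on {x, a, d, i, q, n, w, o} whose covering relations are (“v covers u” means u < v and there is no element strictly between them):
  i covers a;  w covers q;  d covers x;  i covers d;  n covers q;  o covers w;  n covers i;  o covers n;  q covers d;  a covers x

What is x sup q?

q

Common upper bounds of {x, q}: n, o, q, w.
The least among these is q.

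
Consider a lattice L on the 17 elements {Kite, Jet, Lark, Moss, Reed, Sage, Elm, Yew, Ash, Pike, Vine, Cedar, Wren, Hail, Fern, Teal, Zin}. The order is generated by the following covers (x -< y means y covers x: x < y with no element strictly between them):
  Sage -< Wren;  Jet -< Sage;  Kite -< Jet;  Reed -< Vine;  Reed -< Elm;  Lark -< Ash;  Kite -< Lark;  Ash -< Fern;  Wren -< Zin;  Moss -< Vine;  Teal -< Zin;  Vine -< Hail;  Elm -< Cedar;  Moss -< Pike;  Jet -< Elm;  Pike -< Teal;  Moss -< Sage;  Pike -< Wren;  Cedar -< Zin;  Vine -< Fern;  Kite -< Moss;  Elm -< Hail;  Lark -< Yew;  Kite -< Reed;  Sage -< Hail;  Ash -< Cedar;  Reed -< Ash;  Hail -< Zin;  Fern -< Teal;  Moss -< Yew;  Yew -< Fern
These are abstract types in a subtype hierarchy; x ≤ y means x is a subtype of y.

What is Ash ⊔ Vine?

Fern

Common upper bounds of {Ash, Vine}: Fern, Teal, Zin.
The least among these is Fern.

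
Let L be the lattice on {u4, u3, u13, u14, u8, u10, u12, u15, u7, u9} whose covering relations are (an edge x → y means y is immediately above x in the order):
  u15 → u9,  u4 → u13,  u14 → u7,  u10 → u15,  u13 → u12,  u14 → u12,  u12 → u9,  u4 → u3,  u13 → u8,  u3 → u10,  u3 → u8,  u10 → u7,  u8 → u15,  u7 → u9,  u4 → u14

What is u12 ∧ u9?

u12

Common lower bounds of {u12, u9}: u12, u13, u14, u4.
The greatest among these is u12.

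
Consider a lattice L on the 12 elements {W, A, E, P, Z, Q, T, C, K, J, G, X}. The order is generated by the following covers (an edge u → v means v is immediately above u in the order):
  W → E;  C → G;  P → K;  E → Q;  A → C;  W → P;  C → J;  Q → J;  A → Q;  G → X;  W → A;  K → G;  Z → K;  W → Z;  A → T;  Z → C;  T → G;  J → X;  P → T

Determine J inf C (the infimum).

C

Common lower bounds of {J, C}: A, C, W, Z.
The greatest among these is C.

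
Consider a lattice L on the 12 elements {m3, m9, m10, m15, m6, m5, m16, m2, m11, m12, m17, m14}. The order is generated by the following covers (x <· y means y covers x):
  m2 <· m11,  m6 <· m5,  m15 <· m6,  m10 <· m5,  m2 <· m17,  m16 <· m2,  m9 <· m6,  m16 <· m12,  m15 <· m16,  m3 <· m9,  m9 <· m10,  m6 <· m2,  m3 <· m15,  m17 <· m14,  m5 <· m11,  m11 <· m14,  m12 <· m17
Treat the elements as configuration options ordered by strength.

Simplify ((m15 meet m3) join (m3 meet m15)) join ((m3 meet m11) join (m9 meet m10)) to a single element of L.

m9

m15 ∧ m3 = m3
m3 ∧ m15 = m3
m3 ∨ m3 = m3
m3 ∧ m11 = m3
m9 ∧ m10 = m9
m3 ∨ m9 = m9
m3 ∨ m9 = m9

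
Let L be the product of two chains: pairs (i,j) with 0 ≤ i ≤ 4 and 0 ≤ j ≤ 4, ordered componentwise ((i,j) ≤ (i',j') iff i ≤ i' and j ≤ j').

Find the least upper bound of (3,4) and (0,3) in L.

(3,4)

In a product of chains, the join is componentwise max, giving (3,4).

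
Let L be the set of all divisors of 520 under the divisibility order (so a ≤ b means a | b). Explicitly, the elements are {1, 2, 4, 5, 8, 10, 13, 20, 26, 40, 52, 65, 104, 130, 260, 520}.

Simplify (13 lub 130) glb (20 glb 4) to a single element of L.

2

13 ∨ 130 = 130
20 ∧ 4 = 4
130 ∧ 4 = 2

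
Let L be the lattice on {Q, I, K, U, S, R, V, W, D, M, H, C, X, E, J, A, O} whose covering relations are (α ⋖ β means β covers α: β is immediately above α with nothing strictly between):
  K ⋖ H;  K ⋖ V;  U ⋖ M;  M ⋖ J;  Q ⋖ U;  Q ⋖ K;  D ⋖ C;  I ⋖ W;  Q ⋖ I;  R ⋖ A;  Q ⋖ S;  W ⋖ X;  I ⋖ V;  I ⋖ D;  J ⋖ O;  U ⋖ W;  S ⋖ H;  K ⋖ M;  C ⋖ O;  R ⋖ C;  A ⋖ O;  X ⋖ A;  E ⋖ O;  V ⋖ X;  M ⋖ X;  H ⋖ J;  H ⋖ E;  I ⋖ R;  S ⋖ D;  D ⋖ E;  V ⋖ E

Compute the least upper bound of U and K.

M

Common upper bounds of {U, K}: A, J, M, O, X.
The least among these is M.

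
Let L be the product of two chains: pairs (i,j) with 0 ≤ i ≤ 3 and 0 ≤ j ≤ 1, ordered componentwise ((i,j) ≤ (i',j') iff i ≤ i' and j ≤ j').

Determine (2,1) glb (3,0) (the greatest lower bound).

Common lower bounds of {(2,1), (3,0)}: (0,0), (1,0), (2,0).
The greatest among these is (2,0).

(2,0)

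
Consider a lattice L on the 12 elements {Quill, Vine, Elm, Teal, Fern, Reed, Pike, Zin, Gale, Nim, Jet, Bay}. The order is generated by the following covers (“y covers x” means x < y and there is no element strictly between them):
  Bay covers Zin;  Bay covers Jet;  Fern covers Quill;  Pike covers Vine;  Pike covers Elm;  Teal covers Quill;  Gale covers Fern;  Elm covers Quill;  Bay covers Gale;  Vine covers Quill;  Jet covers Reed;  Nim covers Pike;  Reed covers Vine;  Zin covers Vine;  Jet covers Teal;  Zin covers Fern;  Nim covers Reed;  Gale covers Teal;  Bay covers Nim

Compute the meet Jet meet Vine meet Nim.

Vine

Common lower bounds of {Jet, Vine, Nim}: Quill, Vine.
The greatest among these is Vine.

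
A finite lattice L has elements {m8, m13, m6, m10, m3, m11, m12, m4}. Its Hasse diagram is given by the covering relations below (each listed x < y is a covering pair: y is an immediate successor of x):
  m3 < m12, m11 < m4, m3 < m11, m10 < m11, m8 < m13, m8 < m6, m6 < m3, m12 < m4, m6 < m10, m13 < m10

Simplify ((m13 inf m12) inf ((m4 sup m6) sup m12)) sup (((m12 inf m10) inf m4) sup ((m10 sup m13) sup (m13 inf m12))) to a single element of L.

m10

m13 ∧ m12 = m8
m4 ∨ m6 = m4
m4 ∨ m12 = m4
m8 ∧ m4 = m8
m12 ∧ m10 = m6
m6 ∧ m4 = m6
m10 ∨ m13 = m10
m13 ∧ m12 = m8
m10 ∨ m8 = m10
m6 ∨ m10 = m10
m8 ∨ m10 = m10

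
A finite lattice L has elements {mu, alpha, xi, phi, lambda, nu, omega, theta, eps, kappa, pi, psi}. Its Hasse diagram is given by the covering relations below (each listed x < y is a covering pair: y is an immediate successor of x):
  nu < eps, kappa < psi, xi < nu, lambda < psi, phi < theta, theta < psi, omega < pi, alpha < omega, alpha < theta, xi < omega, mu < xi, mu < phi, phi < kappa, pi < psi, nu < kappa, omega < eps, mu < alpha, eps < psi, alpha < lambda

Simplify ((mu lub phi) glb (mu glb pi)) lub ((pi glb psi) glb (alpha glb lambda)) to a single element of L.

alpha

mu ∨ phi = phi
mu ∧ pi = mu
phi ∧ mu = mu
pi ∧ psi = pi
alpha ∧ lambda = alpha
pi ∧ alpha = alpha
mu ∨ alpha = alpha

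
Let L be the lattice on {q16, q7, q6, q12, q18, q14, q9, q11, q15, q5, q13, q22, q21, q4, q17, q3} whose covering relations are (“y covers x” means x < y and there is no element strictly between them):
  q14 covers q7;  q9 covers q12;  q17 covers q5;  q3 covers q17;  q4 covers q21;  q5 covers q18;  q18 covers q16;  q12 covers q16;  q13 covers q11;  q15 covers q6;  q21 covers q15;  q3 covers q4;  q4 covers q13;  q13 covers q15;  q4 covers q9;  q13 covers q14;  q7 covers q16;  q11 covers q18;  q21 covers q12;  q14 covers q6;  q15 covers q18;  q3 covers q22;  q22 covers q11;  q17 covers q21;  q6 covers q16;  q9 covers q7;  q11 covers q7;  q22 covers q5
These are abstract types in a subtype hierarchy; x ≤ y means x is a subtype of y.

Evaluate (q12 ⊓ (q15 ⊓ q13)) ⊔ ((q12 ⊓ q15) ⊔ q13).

q13

q15 ∧ q13 = q15
q12 ∧ q15 = q16
q12 ∧ q15 = q16
q16 ∨ q13 = q13
q16 ∨ q13 = q13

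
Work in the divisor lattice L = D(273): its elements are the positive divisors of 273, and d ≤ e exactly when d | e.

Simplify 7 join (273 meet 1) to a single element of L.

273 ∧ 1 = 1
7 ∨ 1 = 7

7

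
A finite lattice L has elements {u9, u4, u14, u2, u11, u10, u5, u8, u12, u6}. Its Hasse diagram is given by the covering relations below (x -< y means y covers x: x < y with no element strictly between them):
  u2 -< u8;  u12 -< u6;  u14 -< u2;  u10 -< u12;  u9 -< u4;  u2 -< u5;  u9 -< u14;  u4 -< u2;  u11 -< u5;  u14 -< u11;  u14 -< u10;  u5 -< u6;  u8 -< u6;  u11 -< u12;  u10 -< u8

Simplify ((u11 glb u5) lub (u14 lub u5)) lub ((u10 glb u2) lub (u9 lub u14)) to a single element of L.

u11 ∧ u5 = u11
u14 ∨ u5 = u5
u11 ∨ u5 = u5
u10 ∧ u2 = u14
u9 ∨ u14 = u14
u14 ∨ u14 = u14
u5 ∨ u14 = u5

u5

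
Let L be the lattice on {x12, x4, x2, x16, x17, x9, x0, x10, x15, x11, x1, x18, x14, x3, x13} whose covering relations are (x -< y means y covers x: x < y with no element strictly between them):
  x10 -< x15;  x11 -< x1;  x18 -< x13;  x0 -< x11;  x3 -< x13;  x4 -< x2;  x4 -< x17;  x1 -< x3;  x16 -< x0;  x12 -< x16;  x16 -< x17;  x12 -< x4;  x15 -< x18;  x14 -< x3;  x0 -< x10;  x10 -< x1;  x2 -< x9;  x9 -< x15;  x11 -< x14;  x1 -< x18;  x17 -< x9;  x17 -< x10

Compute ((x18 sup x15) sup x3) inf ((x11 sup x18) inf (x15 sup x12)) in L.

x18 ∨ x15 = x18
x18 ∨ x3 = x13
x11 ∨ x18 = x18
x15 ∨ x12 = x15
x18 ∧ x15 = x15
x13 ∧ x15 = x15

x15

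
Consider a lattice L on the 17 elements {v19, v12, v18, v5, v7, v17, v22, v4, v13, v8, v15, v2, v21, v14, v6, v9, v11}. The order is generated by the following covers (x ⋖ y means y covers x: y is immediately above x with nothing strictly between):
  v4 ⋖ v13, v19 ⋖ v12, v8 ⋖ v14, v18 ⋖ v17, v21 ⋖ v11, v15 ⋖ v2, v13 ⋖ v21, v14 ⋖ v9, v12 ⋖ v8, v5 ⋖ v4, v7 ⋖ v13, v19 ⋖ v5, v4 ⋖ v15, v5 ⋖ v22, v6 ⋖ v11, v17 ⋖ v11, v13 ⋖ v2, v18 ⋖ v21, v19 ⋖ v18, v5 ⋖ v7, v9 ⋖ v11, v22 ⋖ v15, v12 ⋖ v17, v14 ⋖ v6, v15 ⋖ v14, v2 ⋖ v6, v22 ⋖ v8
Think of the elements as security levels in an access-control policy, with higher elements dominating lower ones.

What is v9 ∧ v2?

v15

Common lower bounds of {v9, v2}: v15, v19, v22, v4, v5.
The greatest among these is v15.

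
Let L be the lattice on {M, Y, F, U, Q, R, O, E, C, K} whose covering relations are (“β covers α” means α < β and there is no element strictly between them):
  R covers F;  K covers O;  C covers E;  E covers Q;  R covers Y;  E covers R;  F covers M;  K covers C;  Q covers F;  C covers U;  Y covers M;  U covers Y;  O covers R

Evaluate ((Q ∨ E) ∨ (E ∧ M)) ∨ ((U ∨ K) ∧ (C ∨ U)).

Q ∨ E = E
E ∧ M = M
E ∨ M = E
U ∨ K = K
C ∨ U = C
K ∧ C = C
E ∨ C = C

C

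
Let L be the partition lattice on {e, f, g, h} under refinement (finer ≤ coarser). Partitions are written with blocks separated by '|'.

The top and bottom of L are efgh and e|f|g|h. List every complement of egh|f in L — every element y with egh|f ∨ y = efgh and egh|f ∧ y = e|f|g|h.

ef|g|h, e|fg|h, e|fh|g

Need y with egh|f ∨ y = efgh and egh|f ∧ y = e|f|g|h.
Checking each element gives: ef|g|h, e|fg|h, e|fh|g.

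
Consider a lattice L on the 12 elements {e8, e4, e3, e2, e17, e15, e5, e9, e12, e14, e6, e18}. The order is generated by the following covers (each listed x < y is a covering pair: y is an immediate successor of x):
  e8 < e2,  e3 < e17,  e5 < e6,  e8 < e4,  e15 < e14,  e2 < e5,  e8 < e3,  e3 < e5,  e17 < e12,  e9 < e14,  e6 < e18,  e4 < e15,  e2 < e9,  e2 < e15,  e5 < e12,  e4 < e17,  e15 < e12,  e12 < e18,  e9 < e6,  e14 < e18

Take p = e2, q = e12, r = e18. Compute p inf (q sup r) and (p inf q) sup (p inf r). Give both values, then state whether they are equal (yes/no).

e2; e2; yes

q sup r = e18, so p inf (q sup r) = e2 inf e18 = e2.
p inf q = e2 and p inf r = e2, so (p inf q) sup (p inf r) = e2 sup e2 = e2.
Equal: yes.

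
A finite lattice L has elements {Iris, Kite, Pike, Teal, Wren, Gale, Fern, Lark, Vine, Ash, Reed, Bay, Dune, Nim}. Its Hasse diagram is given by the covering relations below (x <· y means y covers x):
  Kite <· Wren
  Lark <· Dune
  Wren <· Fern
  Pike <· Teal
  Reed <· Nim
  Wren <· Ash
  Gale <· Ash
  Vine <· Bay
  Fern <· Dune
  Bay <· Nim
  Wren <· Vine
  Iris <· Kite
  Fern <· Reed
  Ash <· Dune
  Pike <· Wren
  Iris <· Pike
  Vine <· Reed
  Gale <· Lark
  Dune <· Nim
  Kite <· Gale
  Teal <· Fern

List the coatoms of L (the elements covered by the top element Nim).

The coatoms are exactly the elements covered by Nim: Bay, Dune, Reed.

Bay, Dune, Reed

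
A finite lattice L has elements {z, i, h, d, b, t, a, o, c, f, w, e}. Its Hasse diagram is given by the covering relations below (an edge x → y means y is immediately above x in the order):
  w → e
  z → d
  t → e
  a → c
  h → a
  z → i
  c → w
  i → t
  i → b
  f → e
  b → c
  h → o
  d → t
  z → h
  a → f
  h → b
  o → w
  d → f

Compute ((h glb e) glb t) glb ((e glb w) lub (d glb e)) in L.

h ∧ e = h
h ∧ t = z
e ∧ w = w
d ∧ e = d
w ∨ d = e
z ∧ e = z

z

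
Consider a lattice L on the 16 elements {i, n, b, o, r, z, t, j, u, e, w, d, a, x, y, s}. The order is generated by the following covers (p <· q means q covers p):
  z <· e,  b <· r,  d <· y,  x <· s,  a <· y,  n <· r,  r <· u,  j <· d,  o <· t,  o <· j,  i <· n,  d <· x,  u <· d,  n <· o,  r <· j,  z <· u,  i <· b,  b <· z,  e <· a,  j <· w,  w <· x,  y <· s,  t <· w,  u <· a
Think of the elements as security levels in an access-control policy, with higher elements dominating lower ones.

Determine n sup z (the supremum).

u

Common upper bounds of {n, z}: a, d, s, u, x, y.
The least among these is u.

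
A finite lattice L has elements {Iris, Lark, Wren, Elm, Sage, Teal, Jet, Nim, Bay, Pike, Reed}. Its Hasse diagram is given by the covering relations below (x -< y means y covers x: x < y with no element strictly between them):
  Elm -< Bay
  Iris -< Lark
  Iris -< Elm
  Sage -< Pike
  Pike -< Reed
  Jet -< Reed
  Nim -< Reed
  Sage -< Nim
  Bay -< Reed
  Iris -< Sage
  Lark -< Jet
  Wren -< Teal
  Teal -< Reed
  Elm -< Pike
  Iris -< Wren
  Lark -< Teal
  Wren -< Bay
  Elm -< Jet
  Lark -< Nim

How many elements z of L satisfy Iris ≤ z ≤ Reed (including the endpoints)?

The interval [Iris, Reed] = {Bay, Elm, Iris, Jet, Lark, Nim, Pike, Reed, Sage, Teal, Wren}, which has 11 elements.

11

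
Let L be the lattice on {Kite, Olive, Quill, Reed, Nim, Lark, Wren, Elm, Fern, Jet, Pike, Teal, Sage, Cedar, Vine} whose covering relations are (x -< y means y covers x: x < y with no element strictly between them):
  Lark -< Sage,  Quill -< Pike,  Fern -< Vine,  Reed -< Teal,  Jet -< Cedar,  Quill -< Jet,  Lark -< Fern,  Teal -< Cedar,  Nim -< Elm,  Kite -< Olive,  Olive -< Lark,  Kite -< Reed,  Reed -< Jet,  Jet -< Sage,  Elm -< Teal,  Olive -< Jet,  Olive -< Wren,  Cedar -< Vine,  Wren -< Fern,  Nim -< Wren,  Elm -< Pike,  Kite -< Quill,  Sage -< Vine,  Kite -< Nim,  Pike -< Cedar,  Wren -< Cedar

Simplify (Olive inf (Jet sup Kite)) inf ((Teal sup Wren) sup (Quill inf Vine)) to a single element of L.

Jet ∨ Kite = Jet
Olive ∧ Jet = Olive
Teal ∨ Wren = Cedar
Quill ∧ Vine = Quill
Cedar ∨ Quill = Cedar
Olive ∧ Cedar = Olive

Olive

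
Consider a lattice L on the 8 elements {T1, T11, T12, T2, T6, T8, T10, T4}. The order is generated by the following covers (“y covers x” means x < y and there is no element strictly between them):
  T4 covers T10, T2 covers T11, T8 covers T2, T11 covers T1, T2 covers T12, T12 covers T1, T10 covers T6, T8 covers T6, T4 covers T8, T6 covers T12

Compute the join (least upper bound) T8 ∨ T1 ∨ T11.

Common upper bounds of {T8, T1, T11}: T4, T8.
The least among these is T8.

T8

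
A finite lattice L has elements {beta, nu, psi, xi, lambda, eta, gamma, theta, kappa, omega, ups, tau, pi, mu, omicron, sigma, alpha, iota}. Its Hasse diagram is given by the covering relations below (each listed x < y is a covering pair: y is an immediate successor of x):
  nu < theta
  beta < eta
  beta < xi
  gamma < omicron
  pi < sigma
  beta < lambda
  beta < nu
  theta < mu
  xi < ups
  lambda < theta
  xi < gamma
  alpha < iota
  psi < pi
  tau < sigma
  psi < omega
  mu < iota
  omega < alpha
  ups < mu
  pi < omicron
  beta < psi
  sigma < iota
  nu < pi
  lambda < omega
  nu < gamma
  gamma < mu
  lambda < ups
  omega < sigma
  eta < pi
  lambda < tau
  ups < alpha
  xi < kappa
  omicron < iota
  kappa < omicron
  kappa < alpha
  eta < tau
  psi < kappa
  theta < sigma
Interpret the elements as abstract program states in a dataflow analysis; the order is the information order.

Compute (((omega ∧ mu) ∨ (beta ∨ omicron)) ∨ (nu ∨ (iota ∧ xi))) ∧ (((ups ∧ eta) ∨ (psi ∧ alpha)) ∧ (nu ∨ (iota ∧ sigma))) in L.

omega ∧ mu = lambda
beta ∨ omicron = omicron
lambda ∨ omicron = iota
iota ∧ xi = xi
nu ∨ xi = gamma
iota ∨ gamma = iota
ups ∧ eta = beta
psi ∧ alpha = psi
beta ∨ psi = psi
iota ∧ sigma = sigma
nu ∨ sigma = sigma
psi ∧ sigma = psi
iota ∧ psi = psi

psi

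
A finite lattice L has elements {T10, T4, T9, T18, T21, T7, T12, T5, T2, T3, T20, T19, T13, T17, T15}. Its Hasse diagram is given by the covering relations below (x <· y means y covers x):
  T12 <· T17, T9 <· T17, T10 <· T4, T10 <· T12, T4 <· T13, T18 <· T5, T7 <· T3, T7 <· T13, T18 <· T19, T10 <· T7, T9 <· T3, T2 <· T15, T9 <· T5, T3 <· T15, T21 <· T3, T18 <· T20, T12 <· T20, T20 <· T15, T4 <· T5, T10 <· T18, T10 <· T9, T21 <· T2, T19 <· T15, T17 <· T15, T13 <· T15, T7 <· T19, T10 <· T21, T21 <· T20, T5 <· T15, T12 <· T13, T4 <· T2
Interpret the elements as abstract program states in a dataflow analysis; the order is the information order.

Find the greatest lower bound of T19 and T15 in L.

T19

Common lower bounds of {T19, T15}: T10, T18, T19, T7.
The greatest among these is T19.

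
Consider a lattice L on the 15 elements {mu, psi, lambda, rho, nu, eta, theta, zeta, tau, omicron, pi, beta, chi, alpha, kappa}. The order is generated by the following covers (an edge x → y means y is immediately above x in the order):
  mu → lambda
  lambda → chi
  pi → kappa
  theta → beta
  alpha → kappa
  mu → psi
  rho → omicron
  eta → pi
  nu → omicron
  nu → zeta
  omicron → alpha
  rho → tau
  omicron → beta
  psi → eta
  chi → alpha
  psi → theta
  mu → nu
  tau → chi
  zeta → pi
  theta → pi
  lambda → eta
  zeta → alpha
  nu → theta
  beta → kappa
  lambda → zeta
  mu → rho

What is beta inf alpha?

Common lower bounds of {beta, alpha}: mu, nu, omicron, rho.
The greatest among these is omicron.

omicron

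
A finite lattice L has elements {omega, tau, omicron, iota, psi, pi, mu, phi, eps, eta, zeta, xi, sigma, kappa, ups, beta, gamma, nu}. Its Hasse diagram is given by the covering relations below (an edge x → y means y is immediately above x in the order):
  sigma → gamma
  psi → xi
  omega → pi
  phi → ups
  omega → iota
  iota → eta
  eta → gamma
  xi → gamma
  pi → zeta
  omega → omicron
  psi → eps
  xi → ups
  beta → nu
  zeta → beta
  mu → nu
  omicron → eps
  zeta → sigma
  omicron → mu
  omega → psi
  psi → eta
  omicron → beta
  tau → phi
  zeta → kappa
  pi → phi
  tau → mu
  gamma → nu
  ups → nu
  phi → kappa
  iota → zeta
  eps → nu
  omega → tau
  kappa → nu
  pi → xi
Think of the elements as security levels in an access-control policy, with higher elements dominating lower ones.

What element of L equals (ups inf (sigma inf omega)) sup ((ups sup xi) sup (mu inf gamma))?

ups

sigma ∧ omega = omega
ups ∧ omega = omega
ups ∨ xi = ups
mu ∧ gamma = omega
ups ∨ omega = ups
omega ∨ ups = ups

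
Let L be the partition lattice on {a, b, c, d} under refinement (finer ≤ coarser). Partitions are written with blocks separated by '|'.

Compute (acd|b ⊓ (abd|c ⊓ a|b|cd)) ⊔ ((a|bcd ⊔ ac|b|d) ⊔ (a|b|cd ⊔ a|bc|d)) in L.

abd|c ∧ a|b|cd = a|b|c|d
acd|b ∧ a|b|c|d = a|b|c|d
a|bcd ∨ ac|b|d = abcd
a|b|cd ∨ a|bc|d = a|bcd
abcd ∨ a|bcd = abcd
a|b|c|d ∨ abcd = abcd

abcd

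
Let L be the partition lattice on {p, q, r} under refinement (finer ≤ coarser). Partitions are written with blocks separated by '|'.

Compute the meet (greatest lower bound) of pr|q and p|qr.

p|q|r

The meet (common refinement) of pr|q and p|qr intersects blocks pairwise, giving p|q|r.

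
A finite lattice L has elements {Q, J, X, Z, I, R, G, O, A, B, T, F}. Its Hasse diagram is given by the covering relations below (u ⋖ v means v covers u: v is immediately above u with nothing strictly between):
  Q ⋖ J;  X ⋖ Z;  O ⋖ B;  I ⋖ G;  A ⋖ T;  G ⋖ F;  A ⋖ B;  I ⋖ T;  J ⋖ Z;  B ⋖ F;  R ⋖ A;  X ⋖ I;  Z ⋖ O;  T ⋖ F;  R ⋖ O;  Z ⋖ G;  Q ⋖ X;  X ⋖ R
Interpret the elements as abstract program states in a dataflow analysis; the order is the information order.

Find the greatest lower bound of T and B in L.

A

Common lower bounds of {T, B}: A, Q, R, X.
The greatest among these is A.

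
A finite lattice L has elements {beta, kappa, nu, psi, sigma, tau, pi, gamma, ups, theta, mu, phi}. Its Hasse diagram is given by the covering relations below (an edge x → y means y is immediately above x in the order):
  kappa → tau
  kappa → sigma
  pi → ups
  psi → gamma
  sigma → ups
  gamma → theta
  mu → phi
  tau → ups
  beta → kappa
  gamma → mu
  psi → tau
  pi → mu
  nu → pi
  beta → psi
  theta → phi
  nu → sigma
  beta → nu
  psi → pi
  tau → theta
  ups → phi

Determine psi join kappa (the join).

tau

Common upper bounds of {psi, kappa}: phi, tau, theta, ups.
The least among these is tau.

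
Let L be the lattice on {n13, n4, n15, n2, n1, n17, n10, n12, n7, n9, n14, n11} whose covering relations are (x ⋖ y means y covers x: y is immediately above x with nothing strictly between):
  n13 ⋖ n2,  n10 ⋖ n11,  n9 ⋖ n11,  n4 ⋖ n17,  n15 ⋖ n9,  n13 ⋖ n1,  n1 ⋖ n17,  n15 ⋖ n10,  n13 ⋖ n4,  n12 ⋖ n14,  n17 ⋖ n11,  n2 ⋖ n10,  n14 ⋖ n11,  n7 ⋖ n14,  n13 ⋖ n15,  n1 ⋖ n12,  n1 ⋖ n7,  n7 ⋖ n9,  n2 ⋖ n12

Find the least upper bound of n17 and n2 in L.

n11

Common upper bounds of {n17, n2}: n11.
The least among these is n11.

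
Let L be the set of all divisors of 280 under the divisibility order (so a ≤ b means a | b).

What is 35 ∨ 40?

280

In the divisibility order, the join is the least common multiple: lcm(35, 40) = 280.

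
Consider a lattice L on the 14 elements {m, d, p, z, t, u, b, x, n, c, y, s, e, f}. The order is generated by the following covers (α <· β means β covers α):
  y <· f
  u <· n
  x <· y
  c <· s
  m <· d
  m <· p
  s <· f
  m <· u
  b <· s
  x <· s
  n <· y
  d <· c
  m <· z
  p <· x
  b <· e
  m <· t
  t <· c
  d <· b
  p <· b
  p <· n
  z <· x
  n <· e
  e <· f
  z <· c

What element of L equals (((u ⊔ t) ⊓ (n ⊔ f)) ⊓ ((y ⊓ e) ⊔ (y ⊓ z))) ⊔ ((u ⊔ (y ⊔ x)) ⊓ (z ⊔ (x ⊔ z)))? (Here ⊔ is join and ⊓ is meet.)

u ∨ t = f
n ∨ f = f
f ∧ f = f
y ∧ e = n
y ∧ z = z
n ∨ z = y
f ∧ y = y
y ∨ x = y
u ∨ y = y
x ∨ z = x
z ∨ x = x
y ∧ x = x
y ∨ x = y

y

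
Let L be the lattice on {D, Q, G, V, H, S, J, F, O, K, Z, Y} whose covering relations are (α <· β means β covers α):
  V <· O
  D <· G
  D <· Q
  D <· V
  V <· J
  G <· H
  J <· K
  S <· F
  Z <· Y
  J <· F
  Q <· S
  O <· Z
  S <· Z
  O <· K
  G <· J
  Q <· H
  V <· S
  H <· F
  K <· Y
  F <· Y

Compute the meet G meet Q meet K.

Common lower bounds of {G, Q, K}: D.
The greatest among these is D.

D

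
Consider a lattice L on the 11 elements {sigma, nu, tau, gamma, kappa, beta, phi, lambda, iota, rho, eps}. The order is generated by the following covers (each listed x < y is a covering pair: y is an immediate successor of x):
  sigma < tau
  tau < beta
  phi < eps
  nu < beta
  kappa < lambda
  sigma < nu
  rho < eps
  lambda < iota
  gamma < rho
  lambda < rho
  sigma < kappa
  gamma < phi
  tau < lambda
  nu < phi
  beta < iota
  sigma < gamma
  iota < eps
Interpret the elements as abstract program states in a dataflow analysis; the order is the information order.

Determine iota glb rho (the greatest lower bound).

lambda

Common lower bounds of {iota, rho}: kappa, lambda, sigma, tau.
The greatest among these is lambda.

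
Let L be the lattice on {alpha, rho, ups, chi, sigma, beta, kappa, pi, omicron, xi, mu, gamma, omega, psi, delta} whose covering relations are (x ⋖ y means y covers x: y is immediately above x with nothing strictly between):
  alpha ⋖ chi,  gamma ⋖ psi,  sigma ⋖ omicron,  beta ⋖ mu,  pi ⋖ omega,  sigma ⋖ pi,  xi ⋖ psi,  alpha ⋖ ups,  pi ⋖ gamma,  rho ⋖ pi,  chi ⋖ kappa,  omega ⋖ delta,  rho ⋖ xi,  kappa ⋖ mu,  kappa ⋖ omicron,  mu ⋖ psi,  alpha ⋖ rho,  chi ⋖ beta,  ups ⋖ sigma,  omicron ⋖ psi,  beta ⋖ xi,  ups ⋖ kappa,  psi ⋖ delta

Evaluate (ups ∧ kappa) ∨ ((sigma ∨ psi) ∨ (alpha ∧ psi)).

ups ∧ kappa = ups
sigma ∨ psi = psi
alpha ∧ psi = alpha
psi ∨ alpha = psi
ups ∨ psi = psi

psi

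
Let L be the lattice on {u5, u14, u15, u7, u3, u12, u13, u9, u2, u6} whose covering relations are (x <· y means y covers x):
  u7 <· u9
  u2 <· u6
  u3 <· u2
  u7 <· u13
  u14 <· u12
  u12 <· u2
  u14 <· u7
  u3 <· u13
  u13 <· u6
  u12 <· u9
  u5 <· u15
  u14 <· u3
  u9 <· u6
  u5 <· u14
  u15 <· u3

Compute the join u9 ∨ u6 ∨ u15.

Common upper bounds of {u9, u6, u15}: u6.
The least among these is u6.

u6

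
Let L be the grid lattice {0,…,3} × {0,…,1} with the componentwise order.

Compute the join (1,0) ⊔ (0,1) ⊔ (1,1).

(1,1)

Common upper bounds of {(1,0), (0,1), (1,1)}: (1,1), (2,1), (3,1).
The least among these is (1,1).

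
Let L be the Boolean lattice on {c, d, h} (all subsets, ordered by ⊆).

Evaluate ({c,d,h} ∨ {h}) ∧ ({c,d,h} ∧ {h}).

{h}

{c,d,h} ∨ {h} = {c,d,h}
{c,d,h} ∧ {h} = {h}
{c,d,h} ∧ {h} = {h}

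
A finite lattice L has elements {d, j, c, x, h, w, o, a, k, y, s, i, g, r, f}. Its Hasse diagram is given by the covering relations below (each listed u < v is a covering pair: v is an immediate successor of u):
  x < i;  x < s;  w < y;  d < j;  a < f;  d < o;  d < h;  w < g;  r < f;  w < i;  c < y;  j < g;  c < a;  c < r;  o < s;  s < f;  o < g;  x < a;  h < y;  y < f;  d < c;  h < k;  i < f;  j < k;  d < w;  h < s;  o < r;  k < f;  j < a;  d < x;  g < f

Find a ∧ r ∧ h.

Common lower bounds of {a, r, h}: d.
The greatest among these is d.

d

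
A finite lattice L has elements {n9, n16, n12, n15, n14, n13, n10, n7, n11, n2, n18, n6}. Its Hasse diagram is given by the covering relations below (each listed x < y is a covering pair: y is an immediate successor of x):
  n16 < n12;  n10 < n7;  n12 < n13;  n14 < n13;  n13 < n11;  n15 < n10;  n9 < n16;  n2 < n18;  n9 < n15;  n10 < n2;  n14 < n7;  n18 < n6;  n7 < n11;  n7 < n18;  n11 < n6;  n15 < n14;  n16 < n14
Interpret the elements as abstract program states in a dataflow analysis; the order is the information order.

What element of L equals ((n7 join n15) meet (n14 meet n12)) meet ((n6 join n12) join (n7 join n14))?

n16

n7 ∨ n15 = n7
n14 ∧ n12 = n16
n7 ∧ n16 = n16
n6 ∨ n12 = n6
n7 ∨ n14 = n7
n6 ∨ n7 = n6
n16 ∧ n6 = n16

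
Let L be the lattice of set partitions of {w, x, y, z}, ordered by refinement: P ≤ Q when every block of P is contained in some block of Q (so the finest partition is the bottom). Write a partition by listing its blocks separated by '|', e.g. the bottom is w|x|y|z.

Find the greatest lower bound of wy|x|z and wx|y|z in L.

The meet (common refinement) of wy|x|z and wx|y|z intersects blocks pairwise, giving w|x|y|z.

w|x|y|z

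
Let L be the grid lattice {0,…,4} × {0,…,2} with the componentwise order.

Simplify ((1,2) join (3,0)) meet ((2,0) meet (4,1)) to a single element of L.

(2,0)

(1,2) ∨ (3,0) = (3,2)
(2,0) ∧ (4,1) = (2,0)
(3,2) ∧ (2,0) = (2,0)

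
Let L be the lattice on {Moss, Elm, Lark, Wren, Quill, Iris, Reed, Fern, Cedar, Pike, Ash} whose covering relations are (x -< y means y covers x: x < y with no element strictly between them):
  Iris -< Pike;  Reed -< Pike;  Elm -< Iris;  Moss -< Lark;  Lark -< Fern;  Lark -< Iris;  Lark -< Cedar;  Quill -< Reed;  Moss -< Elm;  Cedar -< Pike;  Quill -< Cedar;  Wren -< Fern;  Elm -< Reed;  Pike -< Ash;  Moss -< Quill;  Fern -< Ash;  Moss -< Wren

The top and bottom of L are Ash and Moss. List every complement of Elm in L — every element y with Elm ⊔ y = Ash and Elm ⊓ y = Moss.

Fern, Wren

Need y with Elm ∨ y = Ash and Elm ∧ y = Moss.
Checking each element gives: Fern, Wren.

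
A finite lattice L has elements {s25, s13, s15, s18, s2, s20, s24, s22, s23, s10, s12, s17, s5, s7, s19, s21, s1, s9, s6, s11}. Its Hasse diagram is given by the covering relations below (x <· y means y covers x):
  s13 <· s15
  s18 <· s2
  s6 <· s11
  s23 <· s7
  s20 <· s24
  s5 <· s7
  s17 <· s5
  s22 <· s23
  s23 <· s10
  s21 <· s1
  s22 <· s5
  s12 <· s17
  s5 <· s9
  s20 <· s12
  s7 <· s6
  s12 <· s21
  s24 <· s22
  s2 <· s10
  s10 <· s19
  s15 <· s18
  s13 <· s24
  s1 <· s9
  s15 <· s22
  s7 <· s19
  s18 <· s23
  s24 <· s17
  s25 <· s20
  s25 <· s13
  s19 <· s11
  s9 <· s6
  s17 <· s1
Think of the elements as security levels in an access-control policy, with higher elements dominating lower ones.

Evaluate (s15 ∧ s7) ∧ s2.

s15

s15 ∧ s7 = s15
s15 ∧ s2 = s15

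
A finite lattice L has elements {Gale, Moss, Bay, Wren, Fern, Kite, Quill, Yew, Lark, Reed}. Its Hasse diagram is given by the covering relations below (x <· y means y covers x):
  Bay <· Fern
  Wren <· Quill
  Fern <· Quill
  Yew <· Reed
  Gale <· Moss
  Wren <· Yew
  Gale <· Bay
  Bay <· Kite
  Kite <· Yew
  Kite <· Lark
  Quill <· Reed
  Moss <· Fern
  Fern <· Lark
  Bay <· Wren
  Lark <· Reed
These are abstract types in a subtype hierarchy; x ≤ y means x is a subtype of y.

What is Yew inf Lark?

Kite

Common lower bounds of {Yew, Lark}: Bay, Gale, Kite.
The greatest among these is Kite.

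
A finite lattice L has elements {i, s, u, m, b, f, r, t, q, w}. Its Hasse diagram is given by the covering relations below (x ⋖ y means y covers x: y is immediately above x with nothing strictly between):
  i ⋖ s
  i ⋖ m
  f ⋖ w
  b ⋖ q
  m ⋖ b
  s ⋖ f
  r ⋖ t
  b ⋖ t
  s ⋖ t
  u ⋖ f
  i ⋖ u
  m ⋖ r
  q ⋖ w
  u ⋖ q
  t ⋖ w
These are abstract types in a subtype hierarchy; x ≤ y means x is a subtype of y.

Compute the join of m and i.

Common upper bounds of {m, i}: b, m, q, r, t, w.
The least among these is m.

m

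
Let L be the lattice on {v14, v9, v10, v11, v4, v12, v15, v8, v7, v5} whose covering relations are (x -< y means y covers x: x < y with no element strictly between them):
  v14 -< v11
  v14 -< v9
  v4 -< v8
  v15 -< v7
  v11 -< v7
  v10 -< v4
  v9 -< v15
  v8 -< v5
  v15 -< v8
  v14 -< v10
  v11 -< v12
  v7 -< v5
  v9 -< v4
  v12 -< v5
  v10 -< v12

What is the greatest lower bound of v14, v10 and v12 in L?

Common lower bounds of {v14, v10, v12}: v14.
The greatest among these is v14.

v14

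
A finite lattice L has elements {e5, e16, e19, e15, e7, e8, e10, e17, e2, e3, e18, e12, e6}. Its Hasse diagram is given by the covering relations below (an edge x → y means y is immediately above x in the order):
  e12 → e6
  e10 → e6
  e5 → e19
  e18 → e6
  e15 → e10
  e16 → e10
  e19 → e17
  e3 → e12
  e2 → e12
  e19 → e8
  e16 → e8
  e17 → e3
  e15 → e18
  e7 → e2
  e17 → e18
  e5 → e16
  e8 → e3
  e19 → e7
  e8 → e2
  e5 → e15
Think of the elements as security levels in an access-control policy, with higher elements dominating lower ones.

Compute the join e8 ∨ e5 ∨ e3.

Common upper bounds of {e8, e5, e3}: e12, e3, e6.
The least among these is e3.

e3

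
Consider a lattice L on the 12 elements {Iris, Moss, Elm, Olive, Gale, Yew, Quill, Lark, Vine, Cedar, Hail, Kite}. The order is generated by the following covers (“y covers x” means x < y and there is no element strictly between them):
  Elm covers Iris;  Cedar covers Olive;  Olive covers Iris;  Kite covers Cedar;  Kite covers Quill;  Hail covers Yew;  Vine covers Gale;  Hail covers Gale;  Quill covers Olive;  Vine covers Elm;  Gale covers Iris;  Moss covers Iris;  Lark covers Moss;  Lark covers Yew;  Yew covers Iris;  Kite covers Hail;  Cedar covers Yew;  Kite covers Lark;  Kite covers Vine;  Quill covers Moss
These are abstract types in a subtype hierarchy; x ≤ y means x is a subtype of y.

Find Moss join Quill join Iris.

Quill

Common upper bounds of {Moss, Quill, Iris}: Kite, Quill.
The least among these is Quill.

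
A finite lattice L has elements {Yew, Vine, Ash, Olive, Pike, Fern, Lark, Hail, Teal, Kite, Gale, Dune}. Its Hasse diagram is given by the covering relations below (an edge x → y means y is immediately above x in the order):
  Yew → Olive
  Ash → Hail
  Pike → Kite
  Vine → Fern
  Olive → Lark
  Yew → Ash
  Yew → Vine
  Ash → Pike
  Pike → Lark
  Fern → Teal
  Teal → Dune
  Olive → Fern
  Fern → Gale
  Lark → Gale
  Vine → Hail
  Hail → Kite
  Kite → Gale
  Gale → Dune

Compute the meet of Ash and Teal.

Common lower bounds of {Ash, Teal}: Yew.
The greatest among these is Yew.

Yew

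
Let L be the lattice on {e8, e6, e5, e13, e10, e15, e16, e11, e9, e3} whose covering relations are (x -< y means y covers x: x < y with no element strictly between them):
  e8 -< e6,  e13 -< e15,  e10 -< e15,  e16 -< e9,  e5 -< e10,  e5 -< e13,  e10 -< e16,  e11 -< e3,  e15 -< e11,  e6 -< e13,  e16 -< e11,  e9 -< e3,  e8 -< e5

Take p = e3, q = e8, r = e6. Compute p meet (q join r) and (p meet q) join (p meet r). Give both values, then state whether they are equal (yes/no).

e6; e6; yes

q join r = e6, so p meet (q join r) = e3 meet e6 = e6.
p meet q = e8 and p meet r = e6, so (p meet q) join (p meet r) = e8 join e6 = e6.
Equal: yes.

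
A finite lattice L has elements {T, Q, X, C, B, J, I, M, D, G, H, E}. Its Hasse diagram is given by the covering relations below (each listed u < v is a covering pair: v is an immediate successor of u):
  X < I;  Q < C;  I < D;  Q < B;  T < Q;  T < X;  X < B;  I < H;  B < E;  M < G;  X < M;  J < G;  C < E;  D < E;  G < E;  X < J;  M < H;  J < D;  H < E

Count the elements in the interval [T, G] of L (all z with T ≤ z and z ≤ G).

5

The interval [T, G] = {G, J, M, T, X}, which has 5 elements.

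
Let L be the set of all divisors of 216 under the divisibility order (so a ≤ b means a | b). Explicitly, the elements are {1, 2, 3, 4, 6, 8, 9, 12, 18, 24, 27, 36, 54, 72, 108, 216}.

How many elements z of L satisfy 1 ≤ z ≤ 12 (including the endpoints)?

6

The interval [1, 12] = {1, 12, 2, 3, 4, 6}, which has 6 elements.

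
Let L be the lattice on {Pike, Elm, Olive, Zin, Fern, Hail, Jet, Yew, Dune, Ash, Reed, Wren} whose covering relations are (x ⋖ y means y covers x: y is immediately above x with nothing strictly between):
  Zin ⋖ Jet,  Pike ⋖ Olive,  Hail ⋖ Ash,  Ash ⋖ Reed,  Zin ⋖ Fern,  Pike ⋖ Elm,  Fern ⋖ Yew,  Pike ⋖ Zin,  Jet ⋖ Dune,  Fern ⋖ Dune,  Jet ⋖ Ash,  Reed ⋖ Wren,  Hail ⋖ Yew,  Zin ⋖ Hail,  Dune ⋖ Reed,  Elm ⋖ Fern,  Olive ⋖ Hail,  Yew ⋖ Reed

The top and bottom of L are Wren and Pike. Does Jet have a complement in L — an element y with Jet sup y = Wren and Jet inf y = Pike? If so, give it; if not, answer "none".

none

For every candidate y, either Jet ∨ y ≠ Wren or Jet ∧ y ≠ Pike; no complement exists.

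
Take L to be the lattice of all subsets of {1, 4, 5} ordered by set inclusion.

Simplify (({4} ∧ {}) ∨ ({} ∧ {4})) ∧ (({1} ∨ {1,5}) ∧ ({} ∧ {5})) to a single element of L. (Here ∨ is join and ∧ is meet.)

{}

{4} ∧ {} = {}
{} ∧ {4} = {}
{} ∨ {} = {}
{1} ∨ {1,5} = {1,5}
{} ∧ {5} = {}
{1,5} ∧ {} = {}
{} ∧ {} = {}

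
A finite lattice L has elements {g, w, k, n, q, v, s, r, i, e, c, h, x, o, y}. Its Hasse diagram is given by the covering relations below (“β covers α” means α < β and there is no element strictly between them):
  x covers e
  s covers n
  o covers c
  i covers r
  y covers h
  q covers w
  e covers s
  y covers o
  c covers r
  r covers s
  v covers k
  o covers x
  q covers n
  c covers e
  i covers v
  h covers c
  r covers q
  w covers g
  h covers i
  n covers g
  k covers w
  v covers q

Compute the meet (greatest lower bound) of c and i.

r

Common lower bounds of {c, i}: g, n, q, r, s, w.
The greatest among these is r.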